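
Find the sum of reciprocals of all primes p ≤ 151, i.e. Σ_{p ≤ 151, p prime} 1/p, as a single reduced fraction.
Σ 1/p = 426559540131011718238816115585684956391671166781102121476137/225319534991831177328890236228992001350685163362356544091910

π(151) = 36, so the primes ≤ 151 are [2, 3, 5, 7, 11, 13, 17, 19, 23, 29, 31, 37, 41, 43, 47, 53, 59, 61, 67, 71, 73, 79, 83, 89, 97, 101, 103, 107, 109, 113, 127, 131, 137, 139, 149, 151]. Summing 1/p over these primes: 426559540131011718238816115585684956391671166781102121476137/225319534991831177328890236228992001350685163362356544091910 ≈ 1.8931. Mertens estimate ln ln(151) + 0.2615 ≈ 1.8744.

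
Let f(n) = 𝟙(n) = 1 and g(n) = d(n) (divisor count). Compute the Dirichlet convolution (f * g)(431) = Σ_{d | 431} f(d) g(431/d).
(𝟙 * d)(431) = 3

Divisors of 431: [1, 431]. For each d | 431:
  d = 1: 𝟙(1) · d(431/1) = 1 · 2 = 2
  d = 431: 𝟙(431) · d(431/431) = 1 · 1 = 1
Summing: (𝟙 * d)(431) = 2 + 1 = 3.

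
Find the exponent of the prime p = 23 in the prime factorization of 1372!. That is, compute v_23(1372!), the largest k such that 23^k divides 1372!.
v_23(1372!) = 61

Legendre's formula: v_p(n!) = Σ_{k ≥ 1} ⌊n / p^k⌋. For p = 23, n = 1372, the terms are:
  ⌊1372/23^1⌋ = ⌊1372/23⌋ = 59
  ⌊1372/23^2⌋ = ⌊1372/529⌋ = 2
(the next term ⌊1372/23^3⌋ = 0, terminating the sum). Summing: v_23(1372!) = 59 + 2 = 61.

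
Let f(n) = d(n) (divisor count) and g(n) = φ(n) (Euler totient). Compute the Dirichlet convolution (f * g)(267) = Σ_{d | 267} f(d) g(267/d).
(d * φ)(267) = 360

Divisors of 267: [1, 3, 89, 267]. For each d | 267:
  d = 1: d(1) · φ(267/1) = 1 · 176 = 176
  d = 3: d(3) · φ(267/3) = 2 · 88 = 176
  d = 89: d(89) · φ(267/89) = 2 · 2 = 4
  d = 267: d(267) · φ(267/267) = 4 · 1 = 4
Summing: (d * φ)(267) = 176 + 176 + 4 + 4 = 360.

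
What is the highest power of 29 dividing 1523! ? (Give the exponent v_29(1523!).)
v_29(1523!) = 53

Legendre's formula: v_p(n!) = Σ_{k ≥ 1} ⌊n / p^k⌋. For p = 29, n = 1523, the terms are:
  ⌊1523/29^1⌋ = ⌊1523/29⌋ = 52
  ⌊1523/29^2⌋ = ⌊1523/841⌋ = 1
(the next term ⌊1523/29^3⌋ = 0, terminating the sum). Summing: v_29(1523!) = 52 + 1 = 53.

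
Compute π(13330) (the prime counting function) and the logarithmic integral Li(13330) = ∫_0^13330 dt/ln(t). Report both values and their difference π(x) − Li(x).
π(13330) = 1582;  Li(13330) ≈ 1601.90;  π(x) − Li(x) ≈ -19.90.

Direct count of primes ≤ 13330 gives π(13330) = 1582. Numerical evaluation of the logarithmic integral gives Li(13330) ≈ 1601.90. The difference π(x) − Li(x) ≈ -19.90 is typically negative for small/moderate x (Li(x) overestimates), though Littlewood's theorem shows this sign changes infinitely often.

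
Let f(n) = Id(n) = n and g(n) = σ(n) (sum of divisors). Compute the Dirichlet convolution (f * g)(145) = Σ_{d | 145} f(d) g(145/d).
(Id * σ)(145) = 649

Divisors of 145: [1, 5, 29, 145]. For each d | 145:
  d = 1: Id(1) · σ(145/1) = 1 · 180 = 180
  d = 5: Id(5) · σ(145/5) = 5 · 30 = 150
  d = 29: Id(29) · σ(145/29) = 29 · 6 = 174
  d = 145: Id(145) · σ(145/145) = 145 · 1 = 145
Summing: (Id * σ)(145) = 180 + 150 + 174 + 145 = 649.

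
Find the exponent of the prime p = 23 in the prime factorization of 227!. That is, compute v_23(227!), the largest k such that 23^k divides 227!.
v_23(227!) = 9

Legendre's formula: v_p(n!) = Σ_{k ≥ 1} ⌊n / p^k⌋. For p = 23, n = 227, the terms are:
  ⌊227/23^1⌋ = ⌊227/23⌋ = 9
(the next term ⌊227/23^2⌋ = 0, terminating the sum). Summing: v_23(227!) = 9 = 9.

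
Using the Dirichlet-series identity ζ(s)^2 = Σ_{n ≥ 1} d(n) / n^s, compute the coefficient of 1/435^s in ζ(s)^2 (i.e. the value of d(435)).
d(435) = 8

ζ(s)^2 = (Σ 1/m^s)(Σ 1/k^s). The coefficient of 1/n^s in the product is the number of ordered pairs (m, k) with mk = n, which equals d(n). For n = 435, divisors are [1, 3, 5, 15, 29, 87, 145, 435], so d(435) = 8.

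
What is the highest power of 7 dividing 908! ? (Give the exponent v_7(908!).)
v_7(908!) = 149

Legendre's formula: v_p(n!) = Σ_{k ≥ 1} ⌊n / p^k⌋. For p = 7, n = 908, the terms are:
  ⌊908/7^1⌋ = ⌊908/7⌋ = 129
  ⌊908/7^2⌋ = ⌊908/49⌋ = 18
  ⌊908/7^3⌋ = ⌊908/343⌋ = 2
(the next term ⌊908/7^4⌋ = 0, terminating the sum). Summing: v_7(908!) = 129 + 18 + 2 = 149.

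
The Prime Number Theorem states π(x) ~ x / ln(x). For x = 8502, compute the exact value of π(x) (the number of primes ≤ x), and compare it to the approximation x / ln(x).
π(8502) = 1060;  x/ln(x) ≈ 939.65;  relative error ≈ 11.35%.

Directly count primes up to 8502: π(8502) = 1060. The PNT approximation gives 8502/ln(8502) ≈ 8502/9.04806 ≈ 939.65. Relative error (π(x) − x/ln(x)) / π(x) ≈ 11.35%; the approximation is known to undercount slightly (Li(x) is a better estimate).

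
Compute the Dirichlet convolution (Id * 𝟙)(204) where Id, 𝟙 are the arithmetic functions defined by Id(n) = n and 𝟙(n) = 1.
(Id * 𝟙)(204) = 504

Divisors of 204: [1, 2, 3, 4, 6, 12, 17, 34, 51, 68, 102, 204]. For each d | 204:
  d = 1: Id(1) · 𝟙(204/1) = 1 · 1 = 1
  d = 2: Id(2) · 𝟙(204/2) = 2 · 1 = 2
  d = 3: Id(3) · 𝟙(204/3) = 3 · 1 = 3
  d = 4: Id(4) · 𝟙(204/4) = 4 · 1 = 4
  d = 6: Id(6) · 𝟙(204/6) = 6 · 1 = 6
  d = 12: Id(12) · 𝟙(204/12) = 12 · 1 = 12
  d = 17: Id(17) · 𝟙(204/17) = 17 · 1 = 17
  d = 34: Id(34) · 𝟙(204/34) = 34 · 1 = 34
  d = 51: Id(51) · 𝟙(204/51) = 51 · 1 = 51
  d = 68: Id(68) · 𝟙(204/68) = 68 · 1 = 68
  d = 102: Id(102) · 𝟙(204/102) = 102 · 1 = 102
  d = 204: Id(204) · 𝟙(204/204) = 204 · 1 = 204
Summing: (Id * 𝟙)(204) = 1 + 2 + 3 + 4 + 6 + 12 + 17 + 34 + 51 + 68 + 102 + 204 = 504.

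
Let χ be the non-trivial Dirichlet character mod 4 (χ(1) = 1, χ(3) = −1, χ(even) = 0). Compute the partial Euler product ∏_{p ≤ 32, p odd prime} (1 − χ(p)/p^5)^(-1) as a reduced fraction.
∏ = 52015810615424538455317584769582112629834289625/52216435813704314792391924764477903837266444288

The odd primes p ≤ 32 are [3, 5, 7, 11, 13, 17, 19, 23, 29, 31]. For each, χ(p) = 1 if p ≡ 1 mod 4, χ(p) = −1 if p ≡ 3 mod 4. Taking (1 − χ(p)/p^5)^(-1) = p^5/(p^5 − χ(p)): (1 − (-1)/3^5)^(-1) · (1 − (1)/5^5)^(-1) · (1 − (-1)/7^5)^(-1) · (1 − (-1)/11^5)^(-1) · (1 − (1)/13^5)^(-1) · (1 − (1)/17^5)^(-1) · (1 − (-1)/19^5)^(-1) · (1 − (-1)/23^5)^(-1) · (1 − (1)/29^5)^(-1) · (1 − (-1)/31^5)^(-1) = 52015810615424538455317584769582112629834289625/52216435813704314792391924764477903837266444288.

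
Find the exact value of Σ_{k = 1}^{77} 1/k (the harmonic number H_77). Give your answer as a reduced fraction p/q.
H_77 = 61303359776139104182852056677903/12441066073952429195098876987200

Direct summation: H_77 = 1 + 1/2 + ... + 1/77. The least common denominator is lcm(1, ..., 77) = 410555180440430163438262940577600; over this denominator the numerator is 410555180440430163438262940577600 + 205277590220215081719131470288800 + 136851726813476721146087646859200 + 102638795110107540859565735144400 + 82111036088086032687652588115520 + 68425863406738360573043823429600 + 58650740062918594776894705796800 + 51319397555053770429782867572200 + 45617242271158907048695882286400 + 41055518044043016343826294057760 + 37323198221857287585296630961600 + 34212931703369180286521911714800 + 31581167726186935649097149275200 + 29325370031459297388447352898400 + 27370345362695344229217529371840 + 25659698777526885214891433786100 + 24150304731790009614015467092800 + 22808621135579453524347941143200 + 21608167391601587549382260030400 + 20527759022021508171913147028880 + 19550246687639531592298235265600 + 18661599110928643792648315480800 + 17850225236540441888620127851200 + 17106465851684590143260955857400 + 16422207217617206537530517623104 + 15790583863093467824548574637600 + 15205747423719635682898627428800 + 14662685015729648694223676449200 + 14157075187601040118560791054400 + 13685172681347672114608764685920 + 13243715498078392368976223889600 + 12829849388763442607445716893050 + 12441066073952429195098876987200 + 12075152365895004807007733546400 + 11730148012583718955378941159360 + 11404310567789726762173970571600 + 11096085957849463876709809204800 + 10804083695800793774691130015200 + 10527055908728978549699049758400 + 10263879511010754085956573514440 + 10013540986351955205811291233600 + 9775123343819765796149117632800 + 9547794893963492172982859083200 + 9330799555464321896324157740400 + 9123448454231781409739176457280 + 8925112618270220944310063925600 + 8735216605115535392303466820800 + 8553232925842295071630477928700 + 8378677151845513539556386542400 + 8211103608808603268765258811552 + 8050101577263336538005155697600 + 7895291931546733912274287318800 + 7746324159253399310155904539200 + 7602873711859817841449313714400 + 7464639644371457517059326192320 + 7331342507864824347111838224600 + 7202722463867195849794086676800 + 7078537593800520059280395527200 + 6958562380346273956580727806400 + 6842586340673836057304382342960 + 6730412794105412515381359681600 + 6621857749039196184488111944800 + 6516748895879843864099411755200 + 6414924694381721303722858446525 + 6316233545237387129819429855040 + 6220533036976214597549438493600 + 6127689260304927812511387172800 + 6037576182947502403503866773200 + 5950075078846813962873375950400 + 5865074006291859477689470579680 + 5782467330146903710398069585600 + 5702155283894863381086985285800 + 5624043567677125526551547131200 + 5548042978924731938354904602400 + 5474069072539068845843505874368 + 5402041847900396887345565007600 + 5331885460265326797899518708800 = 2023010872612590438034117870370799, so H_77 = 2023010872612590438034117870370799/410555180440430163438262940577600; reducing by gcd(2023010872612590438034117870370799, 410555180440430163438262940577600) = 33 gives 61303359776139104182852056677903/12441066073952429195098876987200 ≈ 4.92750. (The PNT-adjacent estimate ln(77) + γ ≈ 4.92102 matches within O(1/n).)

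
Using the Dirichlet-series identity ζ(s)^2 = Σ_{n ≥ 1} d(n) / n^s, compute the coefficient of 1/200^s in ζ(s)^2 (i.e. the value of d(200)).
d(200) = 12

ζ(s)^2 = (Σ 1/m^s)(Σ 1/k^s). The coefficient of 1/n^s in the product is the number of ordered pairs (m, k) with mk = n, which equals d(n). For n = 200, divisors are [1, 2, 4, 5, 8, 10, 20, 25, 40, 50, 100, 200], so d(200) = 12.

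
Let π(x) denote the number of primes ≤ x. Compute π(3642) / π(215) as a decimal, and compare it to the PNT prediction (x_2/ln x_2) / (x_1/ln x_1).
π(3642)/π(215) = 509/47 ≈ 10.8298;  PNT prediction ≈ 11.0943.

π(215) = 47 and π(3642) = 509, so π(3642)/π(215) ≈ 10.8298. The PNT-predicted ratio is (3642/ln(3642)) / (215/ln(215)) ≈ 11.0943. The two agree to within a few percent, as expected.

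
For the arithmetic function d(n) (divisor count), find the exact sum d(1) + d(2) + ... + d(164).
Σ_{n ≤ 164} d(n) = 864

Compute d(n) for each 1 ≤ n ≤ 164: d(1) = 1, d(2) = 2, d(3) = 2, d(4) = 3, d(5) = 2, d(6) = 4, d(7) = 2, d(8) = 4, d(9) = 3, d(10) = 4, d(11) = 2, d(12) = 6, d(13) = 2, d(14) = 4, d(15) = 4, d(16) = 5, d(17) = 2, d(18) = 6, d(19) = 2, d(20) = 6, d(21) = 4, d(22) = 4, d(23) = 2, d(24) = 8, d(25) = 3, d(26) = 4, d(27) = 4, d(28) = 6, d(29) = 2, d(30) = 8, d(31) = 2, d(32) = 6, d(33) = 4, d(34) = 4, d(35) = 4, d(36) = 9, d(37) = 2, d(38) = 4, d(39) = 4, d(40) = 8, d(41) = 2, d(42) = 8, d(43) = 2, d(44) = 6, d(45) = 6, d(46) = 4, d(47) = 2, d(48) = 10, d(49) = 3, d(50) = 6, d(51) = 4, d(52) = 6, d(53) = 2, d(54) = 8, d(55) = 4, d(56) = 8, d(57) = 4, d(58) = 4, d(59) = 2, d(60) = 12, d(61) = 2, d(62) = 4, d(63) = 6, d(64) = 7, d(65) = 4, d(66) = 8, d(67) = 2, d(68) = 6, d(69) = 4, d(70) = 8, d(71) = 2, d(72) = 12, d(73) = 2, d(74) = 4, d(75) = 6, d(76) = 6, d(77) = 4, d(78) = 8, d(79) = 2, d(80) = 10, d(81) = 5, d(82) = 4, d(83) = 2, d(84) = 12, d(85) = 4, d(86) = 4, d(87) = 4, d(88) = 8, d(89) = 2, d(90) = 12, d(91) = 4, d(92) = 6, d(93) = 4, d(94) = 4, d(95) = 4, d(96) = 12, d(97) = 2, d(98) = 6, d(99) = 6, d(100) = 9, d(101) = 2, d(102) = 8, d(103) = 2, d(104) = 8, d(105) = 8, d(106) = 4, d(107) = 2, d(108) = 12, d(109) = 2, d(110) = 8, d(111) = 4, d(112) = 10, d(113) = 2, d(114) = 8, d(115) = 4, d(116) = 6, d(117) = 6, d(118) = 4, d(119) = 4, d(120) = 16, d(121) = 3, d(122) = 4, d(123) = 4, d(124) = 6, d(125) = 4, d(126) = 12, d(127) = 2, d(128) = 8, d(129) = 4, d(130) = 8, d(131) = 2, d(132) = 12, d(133) = 4, d(134) = 4, d(135) = 8, d(136) = 8, d(137) = 2, d(138) = 8, d(139) = 2, d(140) = 12, d(141) = 4, d(142) = 4, d(143) = 4, d(144) = 15, d(145) = 4, d(146) = 4, d(147) = 6, d(148) = 6, d(149) = 2, d(150) = 12, d(151) = 2, d(152) = 8, d(153) = 6, d(154) = 8, d(155) = 4, d(156) = 12, d(157) = 2, d(158) = 4, d(159) = 4, d(160) = 12, d(161) = 4, d(162) = 10, d(163) = 2, d(164) = 6. Summing all 164 values: 864. (Dirichlet's divisor formula: Σ_{n ≤ x} d(n) = x ln(x) + (2γ − 1) x + O(√x). For x = 164, the asymptotic estimate is ≈ 861.70.)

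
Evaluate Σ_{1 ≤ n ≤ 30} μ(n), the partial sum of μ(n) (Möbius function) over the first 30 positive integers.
Σ_{n ≤ 30} μ(n) = -3

Compute μ(n) for each 1 ≤ n ≤ 30: μ(1) = 1, μ(2) = -1, μ(3) = -1, μ(4) = 0, μ(5) = -1, μ(6) = 1, μ(7) = -1, μ(8) = 0, μ(9) = 0, μ(10) = 1, μ(11) = -1, μ(12) = 0, μ(13) = -1, μ(14) = 1, μ(15) = 1, μ(16) = 0, μ(17) = -1, μ(18) = 0, μ(19) = -1, μ(20) = 0, μ(21) = 1, μ(22) = 1, μ(23) = -1, μ(24) = 0, μ(25) = 0, μ(26) = 1, μ(27) = 0, μ(28) = 0, μ(29) = -1, μ(30) = -1. Summing all 30 values: -3. (Mertens function M(x) = Σ_{n ≤ x} μ(n); on average M(x) should be small (PNT ⟺ M(x) = o(x)).)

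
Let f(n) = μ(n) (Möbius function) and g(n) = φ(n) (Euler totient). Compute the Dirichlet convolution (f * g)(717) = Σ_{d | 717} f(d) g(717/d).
(μ * φ)(717) = 237

Divisors of 717: [1, 3, 239, 717]. For each d | 717:
  d = 1: μ(1) · φ(717/1) = 1 · 476 = 476
  d = 3: μ(3) · φ(717/3) = -1 · 238 = -238
  d = 239: μ(239) · φ(717/239) = -1 · 2 = -2
  d = 717: μ(717) · φ(717/717) = 1 · 1 = 1
Summing: (μ * φ)(717) = 476 + -238 + -2 + 1 = 237.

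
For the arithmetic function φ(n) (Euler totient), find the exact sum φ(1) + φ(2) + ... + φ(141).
Σ_{n ≤ 141} φ(n) = 6092

Compute φ(n) for each 1 ≤ n ≤ 141: φ(1) = 1, φ(2) = 1, φ(3) = 2, φ(4) = 2, φ(5) = 4, φ(6) = 2, φ(7) = 6, φ(8) = 4, φ(9) = 6, φ(10) = 4, φ(11) = 10, φ(12) = 4, φ(13) = 12, φ(14) = 6, φ(15) = 8, φ(16) = 8, φ(17) = 16, φ(18) = 6, φ(19) = 18, φ(20) = 8, φ(21) = 12, φ(22) = 10, φ(23) = 22, φ(24) = 8, φ(25) = 20, φ(26) = 12, φ(27) = 18, φ(28) = 12, φ(29) = 28, φ(30) = 8, φ(31) = 30, φ(32) = 16, φ(33) = 20, φ(34) = 16, φ(35) = 24, φ(36) = 12, φ(37) = 36, φ(38) = 18, φ(39) = 24, φ(40) = 16, φ(41) = 40, φ(42) = 12, φ(43) = 42, φ(44) = 20, φ(45) = 24, φ(46) = 22, φ(47) = 46, φ(48) = 16, φ(49) = 42, φ(50) = 20, φ(51) = 32, φ(52) = 24, φ(53) = 52, φ(54) = 18, φ(55) = 40, φ(56) = 24, φ(57) = 36, φ(58) = 28, φ(59) = 58, φ(60) = 16, φ(61) = 60, φ(62) = 30, φ(63) = 36, φ(64) = 32, φ(65) = 48, φ(66) = 20, φ(67) = 66, φ(68) = 32, φ(69) = 44, φ(70) = 24, φ(71) = 70, φ(72) = 24, φ(73) = 72, φ(74) = 36, φ(75) = 40, φ(76) = 36, φ(77) = 60, φ(78) = 24, φ(79) = 78, φ(80) = 32, φ(81) = 54, φ(82) = 40, φ(83) = 82, φ(84) = 24, φ(85) = 64, φ(86) = 42, φ(87) = 56, φ(88) = 40, φ(89) = 88, φ(90) = 24, φ(91) = 72, φ(92) = 44, φ(93) = 60, φ(94) = 46, φ(95) = 72, φ(96) = 32, φ(97) = 96, φ(98) = 42, φ(99) = 60, φ(100) = 40, φ(101) = 100, φ(102) = 32, φ(103) = 102, φ(104) = 48, φ(105) = 48, φ(106) = 52, φ(107) = 106, φ(108) = 36, φ(109) = 108, φ(110) = 40, φ(111) = 72, φ(112) = 48, φ(113) = 112, φ(114) = 36, φ(115) = 88, φ(116) = 56, φ(117) = 72, φ(118) = 58, φ(119) = 96, φ(120) = 32, φ(121) = 110, φ(122) = 60, φ(123) = 80, φ(124) = 60, φ(125) = 100, φ(126) = 36, φ(127) = 126, φ(128) = 64, φ(129) = 84, φ(130) = 48, φ(131) = 130, φ(132) = 40, φ(133) = 108, φ(134) = 66, φ(135) = 72, φ(136) = 64, φ(137) = 136, φ(138) = 44, φ(139) = 138, φ(140) = 48, φ(141) = 92. Summing all 141 values: 6092. (Average order: Σ_{n ≤ x} φ(n) ~ (3/π²) x². For x = 141, (3/π²)·141² ≈ 6043.10.)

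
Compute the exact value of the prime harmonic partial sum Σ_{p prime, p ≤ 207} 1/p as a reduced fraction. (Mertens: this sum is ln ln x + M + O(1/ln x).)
Σ 1/p = 15202313841027497739047080375538859939135227730139536997746371469607707132833646367/7799922041683461553249199106329813876687996789903550945093032474868511536164700810

π(207) = 46, so the primes ≤ 207 are [2, 3, 5, 7, 11, 13, 17, 19, 23, 29, 31, 37, 41, 43, 47, 53, 59, 61, 67, 71, 73, 79, 83, 89, 97, 101, 103, 107, 109, 113, 127, 131, 137, 139, 149, 151, 157, 163, 167, 173, 179, 181, 191, 193, 197, 199]. Summing 1/p over these primes: 15202313841027497739047080375538859939135227730139536997746371469607707132833646367/7799922041683461553249199106329813876687996789903550945093032474868511536164700810 ≈ 1.9490. Mertens estimate ln ln(207) + 0.2615 ≈ 1.9354.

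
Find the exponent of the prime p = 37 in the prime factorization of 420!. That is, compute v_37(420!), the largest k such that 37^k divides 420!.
v_37(420!) = 11

Legendre's formula: v_p(n!) = Σ_{k ≥ 1} ⌊n / p^k⌋. For p = 37, n = 420, the terms are:
  ⌊420/37^1⌋ = ⌊420/37⌋ = 11
(the next term ⌊420/37^2⌋ = 0, terminating the sum). Summing: v_37(420!) = 11 = 11.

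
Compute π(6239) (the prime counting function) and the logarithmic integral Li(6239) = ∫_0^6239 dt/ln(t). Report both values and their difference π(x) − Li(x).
π(6239) = 811;  Li(6239) ≈ 827.82;  π(x) − Li(x) ≈ -16.82.

Direct count of primes ≤ 6239 gives π(6239) = 811. Numerical evaluation of the logarithmic integral gives Li(6239) ≈ 827.82. The difference π(x) − Li(x) ≈ -16.82 is typically negative for small/moderate x (Li(x) overestimates), though Littlewood's theorem shows this sign changes infinitely often.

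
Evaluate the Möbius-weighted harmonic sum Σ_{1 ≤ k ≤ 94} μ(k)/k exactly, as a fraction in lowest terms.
Σ μ(k)/k = 122466446403627137841531874324276/3961456982724258461775089600226385

Values of μ(k) for 1 ≤ k ≤ 94: μ(1) = 1, μ(2) = -1, μ(3) = -1, μ(5) = -1, μ(6) = 1, μ(7) = -1, μ(10) = 1, μ(11) = -1, μ(13) = -1, μ(14) = 1, μ(15) = 1, μ(17) = -1, μ(19) = -1, μ(21) = 1, μ(22) = 1, μ(23) = -1, μ(26) = 1, μ(29) = -1, μ(30) = -1, μ(31) = -1, μ(33) = 1, μ(34) = 1, μ(35) = 1, μ(37) = -1, μ(38) = 1, μ(39) = 1, μ(41) = -1, μ(42) = -1, μ(43) = -1, μ(46) = 1, μ(47) = -1, μ(51) = 1, μ(53) = -1, μ(55) = 1, μ(57) = 1, μ(58) = 1, μ(59) = -1, μ(61) = -1, μ(62) = 1, μ(65) = 1, μ(66) = -1, μ(67) = -1, μ(69) = 1, μ(70) = -1, μ(71) = -1, μ(73) = -1, μ(74) = 1, μ(77) = 1, μ(78) = -1, μ(79) = -1, μ(82) = 1, μ(83) = -1, μ(85) = 1, μ(86) = 1, μ(87) = 1, μ(89) = -1, μ(91) = 1, μ(93) = 1, μ(94) = 1, with μ = 0 on non-squarefree integers. Summing μ(k)/k for k where μ(k) ≠ 0 gives 122466446403627137841531874324276/3961456982724258461775089600226385 ≈ 0.0309. (PNT ⟺ this sum → 0 as n → ∞.)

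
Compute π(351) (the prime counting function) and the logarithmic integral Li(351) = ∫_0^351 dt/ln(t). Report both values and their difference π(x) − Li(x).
π(351) = 70;  Li(351) ≈ 77.15;  π(x) − Li(x) ≈ -7.15.

Direct count of primes ≤ 351 gives π(351) = 70. Numerical evaluation of the logarithmic integral gives Li(351) ≈ 77.15. The difference π(x) − Li(x) ≈ -7.15 is typically negative for small/moderate x (Li(x) overestimates), though Littlewood's theorem shows this sign changes infinitely often.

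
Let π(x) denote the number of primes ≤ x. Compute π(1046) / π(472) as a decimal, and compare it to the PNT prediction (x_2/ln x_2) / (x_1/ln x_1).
π(1046)/π(472) = 175/91 ≈ 1.9231;  PNT prediction ≈ 1.9625.

π(472) = 91 and π(1046) = 175, so π(1046)/π(472) ≈ 1.9231. The PNT-predicted ratio is (1046/ln(1046)) / (472/ln(472)) ≈ 1.9625. The two agree to within a few percent, as expected.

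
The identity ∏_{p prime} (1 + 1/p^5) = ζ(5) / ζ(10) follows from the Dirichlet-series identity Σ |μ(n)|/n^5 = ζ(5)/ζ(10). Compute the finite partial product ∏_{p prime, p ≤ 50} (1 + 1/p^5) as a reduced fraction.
∏ = 77350420258916008694441522216355088445733760320747817275637792505856/74669957780522328018216335873020857442299719217280893302140029444835

The primes p ≤ 50 are [2, 3, 5, 7, 11, 13, 17, 19, 23, 29, 31, 37, 41, 43, 47]. For each, (1 + 1/p^5) = (p^5 + 1)/p^5. Multiplying these fractions over p ∈ [2, 3, 5, 7, 11, 13, 17, 19, 23, 29, 31, 37, 41, 43, 47] gives 77350420258916008694441522216355088445733760320747817275637792505856/74669957780522328018216335873020857442299719217280893302140029444835. (In the limit P → ∞ this tends to ζ(5)/ζ(10).)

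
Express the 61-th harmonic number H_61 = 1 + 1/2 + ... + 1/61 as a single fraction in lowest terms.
H_61 = 925372872575832277072279171/197044480683803711251893600

Direct summation: H_61 = 1 + 1/2 + ... + 1/61. The least common denominator is lcm(1, ..., 61) = 591133442051411133755680800; over this denominator the numerator is 591133442051411133755680800 + 295566721025705566877840400 + 197044480683803711251893600 + 147783360512852783438920200 + 118226688410282226751136160 + 98522240341901855625946800 + 84447634578773019107954400 + 73891680256426391719460100 + 65681493561267903750631200 + 59113344205141113375568080 + 53739403822855557614152800 + 49261120170950927812973400 + 45471803234723933365821600 + 42223817289386509553977200 + 39408896136760742250378720 + 36945840128213195859730050 + 34772555414788890220922400 + 32840746780633951875315600 + 31112286423758480723983200 + 29556672102570556687784040 + 28149211526257673035984800 + 26869701911427778807076400 + 25701454002235266685029600 + 24630560085475463906486700 + 23645337682056445350227232 + 22735901617361966682910800 + 21893831187089301250210400 + 21111908644693254776988600 + 20383911794876245991575200 + 19704448068380371125189360 + 19068820711335843024376800 + 18472920064106597929865025 + 17913134607618519204717600 + 17386277707394445110461200 + 16889526915754603821590880 + 16420373390316975937657800 + 15976579514903003615018400 + 15556143211879240361991600 + 15157267744907977788607200 + 14778336051285278343892020 + 14417888830522222774528800 + 14074605763128836517992400 + 13747289350032817064085600 + 13434850955713889403538200 + 13136298712253580750126240 + 12850727001117633342514800 + 12577307277689598590546400 + 12315280042737731953243350 + 12063947796967574158279200 + 11822668841028222675113616 + 11590851804929630073640800 + 11367950808680983341455400 + 11153461170781342146333600 + 10946915593544650625105200 + 10747880764571111522830560 + 10555954322346627388494300 + 10370762141252826907994400 + 10191955897438122995787600 + 10019210882227307351791200 + 9852224034190185562594680 + 9690712164777231700912800 = 2776118617727496831216837513, so H_61 = 2776118617727496831216837513/591133442051411133755680800; reducing by gcd(2776118617727496831216837513, 591133442051411133755680800) = 3 gives 925372872575832277072279171/197044480683803711251893600 ≈ 4.69626. (The PNT-adjacent estimate ln(61) + γ ≈ 4.68809 matches within O(1/n).)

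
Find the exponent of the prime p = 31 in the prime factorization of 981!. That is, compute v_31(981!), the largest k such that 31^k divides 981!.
v_31(981!) = 32

Legendre's formula: v_p(n!) = Σ_{k ≥ 1} ⌊n / p^k⌋. For p = 31, n = 981, the terms are:
  ⌊981/31^1⌋ = ⌊981/31⌋ = 31
  ⌊981/31^2⌋ = ⌊981/961⌋ = 1
(the next term ⌊981/31^3⌋ = 0, terminating the sum). Summing: v_31(981!) = 31 + 1 = 32.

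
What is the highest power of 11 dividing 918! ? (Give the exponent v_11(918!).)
v_11(918!) = 90

Legendre's formula: v_p(n!) = Σ_{k ≥ 1} ⌊n / p^k⌋. For p = 11, n = 918, the terms are:
  ⌊918/11^1⌋ = ⌊918/11⌋ = 83
  ⌊918/11^2⌋ = ⌊918/121⌋ = 7
(the next term ⌊918/11^3⌋ = 0, terminating the sum). Summing: v_11(918!) = 83 + 7 = 90.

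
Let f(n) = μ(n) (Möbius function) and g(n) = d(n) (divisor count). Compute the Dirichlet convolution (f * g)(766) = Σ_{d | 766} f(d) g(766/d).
(μ * d)(766) = 1

Divisors of 766: [1, 2, 383, 766]. For each d | 766:
  d = 1: μ(1) · d(766/1) = 1 · 4 = 4
  d = 2: μ(2) · d(766/2) = -1 · 2 = -2
  d = 383: μ(383) · d(766/383) = -1 · 2 = -2
  d = 766: μ(766) · d(766/766) = 1 · 1 = 1
Summing: (μ * d)(766) = 4 + -2 + -2 + 1 = 1.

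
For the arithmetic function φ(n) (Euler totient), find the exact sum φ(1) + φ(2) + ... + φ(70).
Σ_{n ≤ 70} φ(n) = 1494

Compute φ(n) for each 1 ≤ n ≤ 70: φ(1) = 1, φ(2) = 1, φ(3) = 2, φ(4) = 2, φ(5) = 4, φ(6) = 2, φ(7) = 6, φ(8) = 4, φ(9) = 6, φ(10) = 4, φ(11) = 10, φ(12) = 4, φ(13) = 12, φ(14) = 6, φ(15) = 8, φ(16) = 8, φ(17) = 16, φ(18) = 6, φ(19) = 18, φ(20) = 8, φ(21) = 12, φ(22) = 10, φ(23) = 22, φ(24) = 8, φ(25) = 20, φ(26) = 12, φ(27) = 18, φ(28) = 12, φ(29) = 28, φ(30) = 8, φ(31) = 30, φ(32) = 16, φ(33) = 20, φ(34) = 16, φ(35) = 24, φ(36) = 12, φ(37) = 36, φ(38) = 18, φ(39) = 24, φ(40) = 16, φ(41) = 40, φ(42) = 12, φ(43) = 42, φ(44) = 20, φ(45) = 24, φ(46) = 22, φ(47) = 46, φ(48) = 16, φ(49) = 42, φ(50) = 20, φ(51) = 32, φ(52) = 24, φ(53) = 52, φ(54) = 18, φ(55) = 40, φ(56) = 24, φ(57) = 36, φ(58) = 28, φ(59) = 58, φ(60) = 16, φ(61) = 60, φ(62) = 30, φ(63) = 36, φ(64) = 32, φ(65) = 48, φ(66) = 20, φ(67) = 66, φ(68) = 32, φ(69) = 44, φ(70) = 24. Summing all 70 values: 1494. (Average order: Σ_{n ≤ x} φ(n) ~ (3/π²) x². For x = 70, (3/π²)·70² ≈ 1489.42.)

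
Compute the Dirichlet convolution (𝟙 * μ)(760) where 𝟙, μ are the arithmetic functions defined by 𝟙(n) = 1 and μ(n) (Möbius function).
(𝟙 * μ)(760) = 0

Divisors of 760: [1, 2, 4, 5, 8, 10, 19, 20, 38, 40, 76, 95, 152, 190, 380, 760]. For each d | 760:
  d = 1: 𝟙(1) · μ(760/1) = 1 · 0 = 0
  d = 2: 𝟙(2) · μ(760/2) = 1 · 0 = 0
  d = 4: 𝟙(4) · μ(760/4) = 1 · -1 = -1
  d = 5: 𝟙(5) · μ(760/5) = 1 · 0 = 0
  d = 8: 𝟙(8) · μ(760/8) = 1 · 1 = 1
  d = 10: 𝟙(10) · μ(760/10) = 1 · 0 = 0
  d = 19: 𝟙(19) · μ(760/19) = 1 · 0 = 0
  d = 20: 𝟙(20) · μ(760/20) = 1 · 1 = 1
  d = 38: 𝟙(38) · μ(760/38) = 1 · 0 = 0
  d = 40: 𝟙(40) · μ(760/40) = 1 · -1 = -1
  d = 76: 𝟙(76) · μ(760/76) = 1 · 1 = 1
  d = 95: 𝟙(95) · μ(760/95) = 1 · 0 = 0
  d = 152: 𝟙(152) · μ(760/152) = 1 · -1 = -1
  d = 190: 𝟙(190) · μ(760/190) = 1 · 0 = 0
  d = 380: 𝟙(380) · μ(760/380) = 1 · -1 = -1
  d = 760: 𝟙(760) · μ(760/760) = 1 · 1 = 1
Summing: (𝟙 * μ)(760) = 0 + 0 + -1 + 0 + 1 + 0 + 0 + 1 + 0 + -1 + 1 + 0 + -1 + 0 + -1 + 1 = 0.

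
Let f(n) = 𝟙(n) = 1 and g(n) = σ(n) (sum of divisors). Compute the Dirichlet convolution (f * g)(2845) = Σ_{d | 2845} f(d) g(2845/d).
(𝟙 * σ)(2845) = 3997

Divisors of 2845: [1, 5, 569, 2845]. For each d | 2845:
  d = 1: 𝟙(1) · σ(2845/1) = 1 · 3420 = 3420
  d = 5: 𝟙(5) · σ(2845/5) = 1 · 570 = 570
  d = 569: 𝟙(569) · σ(2845/569) = 1 · 6 = 6
  d = 2845: 𝟙(2845) · σ(2845/2845) = 1 · 1 = 1
Summing: (𝟙 * σ)(2845) = 3420 + 570 + 6 + 1 = 3997.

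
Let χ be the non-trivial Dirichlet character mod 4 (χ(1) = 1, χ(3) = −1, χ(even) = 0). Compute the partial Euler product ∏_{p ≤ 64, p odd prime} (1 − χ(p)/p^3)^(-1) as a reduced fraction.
∏ = 126115667482028600084463789626710364805572778792731/130156894276470431285217911893722225289762827141120

The odd primes p ≤ 64 are [3, 5, 7, 11, 13, 17, 19, 23, 29, 31, 37, 41, 43, 47, 53, 59, 61]. For each, χ(p) = 1 if p ≡ 1 mod 4, χ(p) = −1 if p ≡ 3 mod 4. Taking (1 − χ(p)/p^3)^(-1) = p^3/(p^3 − χ(p)): (1 − (-1)/3^3)^(-1) · (1 − (1)/5^3)^(-1) · (1 − (-1)/7^3)^(-1) · (1 − (-1)/11^3)^(-1) · (1 − (1)/13^3)^(-1) · (1 − (1)/17^3)^(-1) · (1 − (-1)/19^3)^(-1) · (1 − (-1)/23^3)^(-1) · (1 − (1)/29^3)^(-1) · (1 − (-1)/31^3)^(-1) · (1 − (1)/37^3)^(-1) · (1 − (1)/41^3)^(-1) · (1 − (-1)/43^3)^(-1) · (1 − (-1)/47^3)^(-1) · (1 − (1)/53^3)^(-1) · (1 − (-1)/59^3)^(-1) · (1 − (1)/61^3)^(-1) = 126115667482028600084463789626710364805572778792731/130156894276470431285217911893722225289762827141120.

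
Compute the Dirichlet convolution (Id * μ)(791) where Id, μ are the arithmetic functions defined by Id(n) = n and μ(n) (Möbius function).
(Id * μ)(791) = 672

Divisors of 791: [1, 7, 113, 791]. For each d | 791:
  d = 1: Id(1) · μ(791/1) = 1 · 1 = 1
  d = 7: Id(7) · μ(791/7) = 7 · -1 = -7
  d = 113: Id(113) · μ(791/113) = 113 · -1 = -113
  d = 791: Id(791) · μ(791/791) = 791 · 1 = 791
Summing: (Id * μ)(791) = 1 + -7 + -113 + 791 = 672.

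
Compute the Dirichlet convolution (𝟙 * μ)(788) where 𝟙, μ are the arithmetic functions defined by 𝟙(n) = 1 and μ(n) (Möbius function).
(𝟙 * μ)(788) = 0

Divisors of 788: [1, 2, 4, 197, 394, 788]. For each d | 788:
  d = 1: 𝟙(1) · μ(788/1) = 1 · 0 = 0
  d = 2: 𝟙(2) · μ(788/2) = 1 · 1 = 1
  d = 4: 𝟙(4) · μ(788/4) = 1 · -1 = -1
  d = 197: 𝟙(197) · μ(788/197) = 1 · 0 = 0
  d = 394: 𝟙(394) · μ(788/394) = 1 · -1 = -1
  d = 788: 𝟙(788) · μ(788/788) = 1 · 1 = 1
Summing: (𝟙 * μ)(788) = 0 + 1 + -1 + 0 + -1 + 1 = 0.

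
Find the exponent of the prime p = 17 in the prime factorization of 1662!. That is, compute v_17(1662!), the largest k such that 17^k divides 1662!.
v_17(1662!) = 102

Legendre's formula: v_p(n!) = Σ_{k ≥ 1} ⌊n / p^k⌋. For p = 17, n = 1662, the terms are:
  ⌊1662/17^1⌋ = ⌊1662/17⌋ = 97
  ⌊1662/17^2⌋ = ⌊1662/289⌋ = 5
(the next term ⌊1662/17^3⌋ = 0, terminating the sum). Summing: v_17(1662!) = 97 + 5 = 102.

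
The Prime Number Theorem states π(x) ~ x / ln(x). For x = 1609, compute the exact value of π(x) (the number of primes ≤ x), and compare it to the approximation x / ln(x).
π(1609) = 254;  x/ln(x) ≈ 217.92;  relative error ≈ 14.20%.

Directly count primes up to 1609: π(1609) = 254. The PNT approximation gives 1609/ln(1609) ≈ 1609/7.38337 ≈ 217.92. Relative error (π(x) − x/ln(x)) / π(x) ≈ 14.20%; the approximation is known to undercount slightly (Li(x) is a better estimate).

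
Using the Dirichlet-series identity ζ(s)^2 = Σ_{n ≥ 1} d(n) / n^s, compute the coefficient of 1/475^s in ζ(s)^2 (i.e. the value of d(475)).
d(475) = 6

ζ(s)^2 = (Σ 1/m^s)(Σ 1/k^s). The coefficient of 1/n^s in the product is the number of ordered pairs (m, k) with mk = n, which equals d(n). For n = 475, divisors are [1, 5, 19, 25, 95, 475], so d(475) = 6.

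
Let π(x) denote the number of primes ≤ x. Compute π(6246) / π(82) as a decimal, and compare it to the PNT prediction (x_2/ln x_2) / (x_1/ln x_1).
π(6246)/π(82) = 811/22 ≈ 36.8636;  PNT prediction ≈ 38.4067.

π(82) = 22 and π(6246) = 811, so π(6246)/π(82) ≈ 36.8636. The PNT-predicted ratio is (6246/ln(6246)) / (82/ln(82)) ≈ 38.4067. The two agree to within a few percent, as expected.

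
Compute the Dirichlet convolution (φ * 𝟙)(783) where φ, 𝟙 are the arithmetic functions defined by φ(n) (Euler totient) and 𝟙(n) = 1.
(φ * 𝟙)(783) = 783

Divisors of 783: [1, 3, 9, 27, 29, 87, 261, 783]. For each d | 783:
  d = 1: φ(1) · 𝟙(783/1) = 1 · 1 = 1
  d = 3: φ(3) · 𝟙(783/3) = 2 · 1 = 2
  d = 9: φ(9) · 𝟙(783/9) = 6 · 1 = 6
  d = 27: φ(27) · 𝟙(783/27) = 18 · 1 = 18
  d = 29: φ(29) · 𝟙(783/29) = 28 · 1 = 28
  d = 87: φ(87) · 𝟙(783/87) = 56 · 1 = 56
  d = 261: φ(261) · 𝟙(783/261) = 168 · 1 = 168
  d = 783: φ(783) · 𝟙(783/783) = 504 · 1 = 504
Summing: (φ * 𝟙)(783) = 1 + 2 + 6 + 18 + 28 + 56 + 168 + 504 = 783.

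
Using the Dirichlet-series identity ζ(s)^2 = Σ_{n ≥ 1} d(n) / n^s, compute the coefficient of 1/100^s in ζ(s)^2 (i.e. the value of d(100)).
d(100) = 9

ζ(s)^2 = (Σ 1/m^s)(Σ 1/k^s). The coefficient of 1/n^s in the product is the number of ordered pairs (m, k) with mk = n, which equals d(n). For n = 100, divisors are [1, 2, 4, 5, 10, 20, 25, 50, 100], so d(100) = 9.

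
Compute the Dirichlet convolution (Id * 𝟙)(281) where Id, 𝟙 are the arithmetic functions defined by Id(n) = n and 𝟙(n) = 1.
(Id * 𝟙)(281) = 282

Divisors of 281: [1, 281]. For each d | 281:
  d = 1: Id(1) · 𝟙(281/1) = 1 · 1 = 1
  d = 281: Id(281) · 𝟙(281/281) = 281 · 1 = 281
Summing: (Id * 𝟙)(281) = 1 + 281 = 282.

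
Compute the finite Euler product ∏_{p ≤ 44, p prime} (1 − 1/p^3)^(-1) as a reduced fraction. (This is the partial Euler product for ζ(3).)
∏ = 11622300127850926153432227486340003/9669167824002218213355442162630656

The primes p ≤ 44 are [2, 3, 5, 7, 11, 13, 17, 19, 23, 29, 31, 37, 41, 43]. For each prime, (1 − 1/p^3)^(-1) = p^3 / (p^3 − 1). The product is (1 − 1/2^3)^(-1), (1 − 1/3^3)^(-1), (1 − 1/5^3)^(-1), (1 − 1/7^3)^(-1), (1 − 1/11^3)^(-1), (1 − 1/13^3)^(-1), (1 − 1/17^3)^(-1), (1 − 1/19^3)^(-1), (1 − 1/23^3)^(-1), (1 − 1/29^3)^(-1), (1 − 1/31^3)^(-1), (1 − 1/37^3)^(-1), (1 − 1/41^3)^(-1), (1 − 1/43^3)^(-1) = ∏ p^3 / (p^3 − 1) = 11622300127850926153432227486340003/9669167824002218213355442162630656.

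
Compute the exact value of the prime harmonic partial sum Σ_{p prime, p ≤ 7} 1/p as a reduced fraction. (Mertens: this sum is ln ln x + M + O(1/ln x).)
Σ 1/p = 247/210

π(7) = 4, so the primes ≤ 7 are [2, 3, 5, 7]. Summing 1/p over these primes: 247/210 ≈ 1.1762. Mertens estimate ln ln(7) + 0.2615 ≈ 0.9272.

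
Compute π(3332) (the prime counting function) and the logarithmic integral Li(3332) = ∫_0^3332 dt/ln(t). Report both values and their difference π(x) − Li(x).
π(3332) = 470;  Li(3332) ≈ 483.95;  π(x) − Li(x) ≈ -13.95.

Direct count of primes ≤ 3332 gives π(3332) = 470. Numerical evaluation of the logarithmic integral gives Li(3332) ≈ 483.95. The difference π(x) − Li(x) ≈ -13.95 is typically negative for small/moderate x (Li(x) overestimates), though Littlewood's theorem shows this sign changes infinitely often.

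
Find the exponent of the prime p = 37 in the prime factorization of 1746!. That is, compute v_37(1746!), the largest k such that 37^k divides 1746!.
v_37(1746!) = 48

Legendre's formula: v_p(n!) = Σ_{k ≥ 1} ⌊n / p^k⌋. For p = 37, n = 1746, the terms are:
  ⌊1746/37^1⌋ = ⌊1746/37⌋ = 47
  ⌊1746/37^2⌋ = ⌊1746/1369⌋ = 1
(the next term ⌊1746/37^3⌋ = 0, terminating the sum). Summing: v_37(1746!) = 47 + 1 = 48.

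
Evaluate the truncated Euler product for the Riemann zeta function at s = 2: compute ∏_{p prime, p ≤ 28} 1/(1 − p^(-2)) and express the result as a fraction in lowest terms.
∏ = 718188003533/440301256704

The primes p ≤ 28 are [2, 3, 5, 7, 11, 13, 17, 19, 23]. For each prime, (1 − 1/p^2)^(-1) = p^2 / (p^2 − 1). The product is (1 − 1/2^2)^(-1), (1 − 1/3^2)^(-1), (1 − 1/5^2)^(-1), (1 − 1/7^2)^(-1), (1 − 1/11^2)^(-1), (1 − 1/13^2)^(-1), (1 − 1/17^2)^(-1), (1 − 1/19^2)^(-1), (1 − 1/23^2)^(-1) = ∏ p^2 / (p^2 − 1) = 718188003533/440301256704.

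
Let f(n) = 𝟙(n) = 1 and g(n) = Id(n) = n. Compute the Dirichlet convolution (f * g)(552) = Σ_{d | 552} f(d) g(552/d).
(𝟙 * Id)(552) = 1440

Divisors of 552: [1, 2, 3, 4, 6, 8, 12, 23, 24, 46, 69, 92, 138, 184, 276, 552]. For each d | 552:
  d = 1: 𝟙(1) · Id(552/1) = 1 · 552 = 552
  d = 2: 𝟙(2) · Id(552/2) = 1 · 276 = 276
  d = 3: 𝟙(3) · Id(552/3) = 1 · 184 = 184
  d = 4: 𝟙(4) · Id(552/4) = 1 · 138 = 138
  d = 6: 𝟙(6) · Id(552/6) = 1 · 92 = 92
  d = 8: 𝟙(8) · Id(552/8) = 1 · 69 = 69
  d = 12: 𝟙(12) · Id(552/12) = 1 · 46 = 46
  d = 23: 𝟙(23) · Id(552/23) = 1 · 24 = 24
  d = 24: 𝟙(24) · Id(552/24) = 1 · 23 = 23
  d = 46: 𝟙(46) · Id(552/46) = 1 · 12 = 12
  d = 69: 𝟙(69) · Id(552/69) = 1 · 8 = 8
  d = 92: 𝟙(92) · Id(552/92) = 1 · 6 = 6
  d = 138: 𝟙(138) · Id(552/138) = 1 · 4 = 4
  d = 184: 𝟙(184) · Id(552/184) = 1 · 3 = 3
  d = 276: 𝟙(276) · Id(552/276) = 1 · 2 = 2
  d = 552: 𝟙(552) · Id(552/552) = 1 · 1 = 1
Summing: (𝟙 * Id)(552) = 552 + 276 + 184 + 138 + 92 + 69 + 46 + 24 + 23 + 12 + 8 + 6 + 4 + 3 + 2 + 1 = 1440.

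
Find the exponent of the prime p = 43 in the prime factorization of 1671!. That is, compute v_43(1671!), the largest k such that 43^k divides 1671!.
v_43(1671!) = 38

Legendre's formula: v_p(n!) = Σ_{k ≥ 1} ⌊n / p^k⌋. For p = 43, n = 1671, the terms are:
  ⌊1671/43^1⌋ = ⌊1671/43⌋ = 38
(the next term ⌊1671/43^2⌋ = 0, terminating the sum). Summing: v_43(1671!) = 38 = 38.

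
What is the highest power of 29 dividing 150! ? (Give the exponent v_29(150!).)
v_29(150!) = 5

Legendre's formula: v_p(n!) = Σ_{k ≥ 1} ⌊n / p^k⌋. For p = 29, n = 150, the terms are:
  ⌊150/29^1⌋ = ⌊150/29⌋ = 5
(the next term ⌊150/29^2⌋ = 0, terminating the sum). Summing: v_29(150!) = 5 = 5.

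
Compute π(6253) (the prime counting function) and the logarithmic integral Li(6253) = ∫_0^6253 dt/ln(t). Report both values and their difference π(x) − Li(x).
π(6253) = 812;  Li(6253) ≈ 829.43;  π(x) − Li(x) ≈ -17.43.

Direct count of primes ≤ 6253 gives π(6253) = 812. Numerical evaluation of the logarithmic integral gives Li(6253) ≈ 829.43. The difference π(x) − Li(x) ≈ -17.43 is typically negative for small/moderate x (Li(x) overestimates), though Littlewood's theorem shows this sign changes infinitely often.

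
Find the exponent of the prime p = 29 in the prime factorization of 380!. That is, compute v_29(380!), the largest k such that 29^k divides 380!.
v_29(380!) = 13

Legendre's formula: v_p(n!) = Σ_{k ≥ 1} ⌊n / p^k⌋. For p = 29, n = 380, the terms are:
  ⌊380/29^1⌋ = ⌊380/29⌋ = 13
(the next term ⌊380/29^2⌋ = 0, terminating the sum). Summing: v_29(380!) = 13 = 13.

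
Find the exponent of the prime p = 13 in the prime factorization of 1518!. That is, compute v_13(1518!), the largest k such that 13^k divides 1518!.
v_13(1518!) = 124

Legendre's formula: v_p(n!) = Σ_{k ≥ 1} ⌊n / p^k⌋. For p = 13, n = 1518, the terms are:
  ⌊1518/13^1⌋ = ⌊1518/13⌋ = 116
  ⌊1518/13^2⌋ = ⌊1518/169⌋ = 8
(the next term ⌊1518/13^3⌋ = 0, terminating the sum). Summing: v_13(1518!) = 116 + 8 = 124.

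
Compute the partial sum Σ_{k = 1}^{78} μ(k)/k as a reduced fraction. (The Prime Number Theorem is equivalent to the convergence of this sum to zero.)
Σ μ(k)/k = -34226814962907926308826941/2715312039949934943374754898

Values of μ(k) for 1 ≤ k ≤ 78: μ(1) = 1, μ(2) = -1, μ(3) = -1, μ(5) = -1, μ(6) = 1, μ(7) = -1, μ(10) = 1, μ(11) = -1, μ(13) = -1, μ(14) = 1, μ(15) = 1, μ(17) = -1, μ(19) = -1, μ(21) = 1, μ(22) = 1, μ(23) = -1, μ(26) = 1, μ(29) = -1, μ(30) = -1, μ(31) = -1, μ(33) = 1, μ(34) = 1, μ(35) = 1, μ(37) = -1, μ(38) = 1, μ(39) = 1, μ(41) = -1, μ(42) = -1, μ(43) = -1, μ(46) = 1, μ(47) = -1, μ(51) = 1, μ(53) = -1, μ(55) = 1, μ(57) = 1, μ(58) = 1, μ(59) = -1, μ(61) = -1, μ(62) = 1, μ(65) = 1, μ(66) = -1, μ(67) = -1, μ(69) = 1, μ(70) = -1, μ(71) = -1, μ(73) = -1, μ(74) = 1, μ(77) = 1, μ(78) = -1, with μ = 0 on non-squarefree integers. Summing μ(k)/k for k where μ(k) ≠ 0 gives -34226814962907926308826941/2715312039949934943374754898 ≈ -0.0126. (PNT ⟺ this sum → 0 as n → ∞.)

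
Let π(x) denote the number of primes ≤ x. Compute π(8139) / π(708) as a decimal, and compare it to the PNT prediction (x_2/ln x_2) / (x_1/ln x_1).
π(8139)/π(708) = 1022/126 ≈ 8.1111;  PNT prediction ≈ 8.3781.

π(708) = 126 and π(8139) = 1022, so π(8139)/π(708) ≈ 8.1111. The PNT-predicted ratio is (8139/ln(8139)) / (708/ln(708)) ≈ 8.3781. The two agree to within a few percent, as expected.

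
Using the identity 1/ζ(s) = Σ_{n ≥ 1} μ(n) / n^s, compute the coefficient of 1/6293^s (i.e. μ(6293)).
μ(6293) = -1

Factor n = 6293 = 7 · 29 · 31. μ(n) = 0 if any exponent ≥ 2 (not squarefree); otherwise μ(n) = (−1)^{ω(n)} where ω(n) is the number of distinct prime factors. Applying: μ(6293) = -1.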